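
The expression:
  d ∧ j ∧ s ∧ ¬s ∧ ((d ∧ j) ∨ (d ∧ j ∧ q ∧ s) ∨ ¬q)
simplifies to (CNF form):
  False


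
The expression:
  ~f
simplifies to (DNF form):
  ~f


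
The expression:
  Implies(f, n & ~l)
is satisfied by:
  {n: True, l: False, f: False}
  {l: False, f: False, n: False}
  {n: True, l: True, f: False}
  {l: True, n: False, f: False}
  {f: True, n: True, l: False}


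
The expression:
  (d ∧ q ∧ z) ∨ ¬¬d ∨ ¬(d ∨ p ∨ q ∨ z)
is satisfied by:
  {d: True, q: False, p: False, z: False}
  {d: True, z: True, q: False, p: False}
  {d: True, p: True, q: False, z: False}
  {d: True, z: True, p: True, q: False}
  {d: True, q: True, p: False, z: False}
  {d: True, z: True, q: True, p: False}
  {d: True, p: True, q: True, z: False}
  {d: True, z: True, p: True, q: True}
  {z: False, q: False, p: False, d: False}


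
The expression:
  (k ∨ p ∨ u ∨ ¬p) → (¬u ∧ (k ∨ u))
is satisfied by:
  {k: True, u: False}


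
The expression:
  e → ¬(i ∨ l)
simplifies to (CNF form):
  (¬e ∨ ¬i) ∧ (¬e ∨ ¬l)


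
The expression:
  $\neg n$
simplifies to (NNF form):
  $\neg n$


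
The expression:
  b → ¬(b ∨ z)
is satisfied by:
  {b: False}


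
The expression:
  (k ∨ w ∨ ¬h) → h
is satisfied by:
  {h: True}


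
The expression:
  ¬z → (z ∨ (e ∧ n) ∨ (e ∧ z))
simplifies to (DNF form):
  z ∨ (e ∧ n)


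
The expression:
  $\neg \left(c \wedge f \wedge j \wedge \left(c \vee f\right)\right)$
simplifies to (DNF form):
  $\neg c \vee \neg f \vee \neg j$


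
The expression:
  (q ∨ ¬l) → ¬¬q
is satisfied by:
  {q: True, l: True}
  {q: True, l: False}
  {l: True, q: False}


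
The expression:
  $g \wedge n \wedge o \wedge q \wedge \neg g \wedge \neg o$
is never true.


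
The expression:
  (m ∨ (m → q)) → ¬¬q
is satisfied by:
  {q: True}


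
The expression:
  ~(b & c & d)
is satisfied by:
  {c: False, d: False, b: False}
  {b: True, c: False, d: False}
  {d: True, c: False, b: False}
  {b: True, d: True, c: False}
  {c: True, b: False, d: False}
  {b: True, c: True, d: False}
  {d: True, c: True, b: False}


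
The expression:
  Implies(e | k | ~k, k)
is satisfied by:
  {k: True}


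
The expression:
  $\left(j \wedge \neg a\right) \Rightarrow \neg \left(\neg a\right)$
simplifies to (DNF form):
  $a \vee \neg j$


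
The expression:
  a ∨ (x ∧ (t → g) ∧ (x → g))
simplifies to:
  a ∨ (g ∧ x)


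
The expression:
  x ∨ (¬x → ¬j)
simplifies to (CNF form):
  x ∨ ¬j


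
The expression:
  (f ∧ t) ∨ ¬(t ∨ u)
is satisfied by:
  {f: True, t: False, u: False}
  {t: False, u: False, f: False}
  {f: True, t: True, u: False}
  {f: True, u: True, t: True}


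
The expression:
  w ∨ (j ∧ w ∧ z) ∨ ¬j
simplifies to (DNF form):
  w ∨ ¬j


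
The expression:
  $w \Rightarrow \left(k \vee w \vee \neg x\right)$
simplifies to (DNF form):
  $\text{True}$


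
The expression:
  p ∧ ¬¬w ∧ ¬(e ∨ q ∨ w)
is never true.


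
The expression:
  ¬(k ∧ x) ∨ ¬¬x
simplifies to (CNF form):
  True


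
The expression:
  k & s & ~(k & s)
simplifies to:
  False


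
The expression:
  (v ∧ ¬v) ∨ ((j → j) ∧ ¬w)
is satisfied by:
  {w: False}


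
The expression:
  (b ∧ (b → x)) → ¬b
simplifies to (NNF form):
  ¬b ∨ ¬x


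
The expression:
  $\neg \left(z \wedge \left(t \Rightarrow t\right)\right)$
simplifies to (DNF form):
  $\neg z$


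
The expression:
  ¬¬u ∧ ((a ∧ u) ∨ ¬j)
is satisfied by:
  {u: True, a: True, j: False}
  {u: True, a: False, j: False}
  {u: True, j: True, a: True}


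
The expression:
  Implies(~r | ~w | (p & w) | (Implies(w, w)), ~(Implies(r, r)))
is never true.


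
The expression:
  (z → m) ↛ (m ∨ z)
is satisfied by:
  {z: False, m: False}


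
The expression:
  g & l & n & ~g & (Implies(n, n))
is never true.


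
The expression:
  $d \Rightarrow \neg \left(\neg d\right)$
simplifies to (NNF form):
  $\text{True}$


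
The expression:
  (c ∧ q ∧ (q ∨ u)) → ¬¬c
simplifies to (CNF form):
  True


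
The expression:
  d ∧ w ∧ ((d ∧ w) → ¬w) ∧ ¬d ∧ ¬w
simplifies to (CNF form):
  False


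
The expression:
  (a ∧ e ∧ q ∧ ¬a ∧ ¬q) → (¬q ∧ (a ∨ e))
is always true.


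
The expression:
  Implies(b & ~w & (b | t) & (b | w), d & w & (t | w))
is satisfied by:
  {w: True, b: False}
  {b: False, w: False}
  {b: True, w: True}


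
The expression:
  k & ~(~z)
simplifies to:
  k & z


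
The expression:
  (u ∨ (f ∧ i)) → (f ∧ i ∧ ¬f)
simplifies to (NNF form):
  ¬u ∧ (¬f ∨ ¬i)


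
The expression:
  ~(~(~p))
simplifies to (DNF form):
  ~p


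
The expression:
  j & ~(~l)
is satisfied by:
  {j: True, l: True}


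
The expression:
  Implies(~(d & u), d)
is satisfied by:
  {d: True}


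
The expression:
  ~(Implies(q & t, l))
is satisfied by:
  {t: True, q: True, l: False}


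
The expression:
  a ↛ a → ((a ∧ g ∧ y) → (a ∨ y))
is always true.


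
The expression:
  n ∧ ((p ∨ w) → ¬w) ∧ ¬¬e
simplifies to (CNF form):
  e ∧ n ∧ ¬w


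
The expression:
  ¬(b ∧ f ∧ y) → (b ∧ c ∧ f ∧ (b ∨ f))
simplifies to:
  b ∧ f ∧ (c ∨ y)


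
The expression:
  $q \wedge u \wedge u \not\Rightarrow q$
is never true.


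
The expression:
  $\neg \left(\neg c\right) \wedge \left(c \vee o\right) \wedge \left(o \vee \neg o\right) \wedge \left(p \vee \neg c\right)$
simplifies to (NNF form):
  $c \wedge p$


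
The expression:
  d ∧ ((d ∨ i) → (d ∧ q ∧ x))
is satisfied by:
  {x: True, d: True, q: True}


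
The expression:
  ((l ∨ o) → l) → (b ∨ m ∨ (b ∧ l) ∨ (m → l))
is always true.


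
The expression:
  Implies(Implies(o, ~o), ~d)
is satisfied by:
  {o: True, d: False}
  {d: False, o: False}
  {d: True, o: True}


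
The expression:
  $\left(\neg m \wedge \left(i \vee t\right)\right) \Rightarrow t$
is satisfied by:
  {t: True, m: True, i: False}
  {t: True, m: False, i: False}
  {m: True, t: False, i: False}
  {t: False, m: False, i: False}
  {i: True, t: True, m: True}
  {i: True, t: True, m: False}
  {i: True, m: True, t: False}


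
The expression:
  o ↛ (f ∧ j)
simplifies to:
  o ∧ (¬f ∨ ¬j)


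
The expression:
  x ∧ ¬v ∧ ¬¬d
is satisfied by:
  {d: True, x: True, v: False}


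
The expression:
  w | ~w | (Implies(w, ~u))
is always true.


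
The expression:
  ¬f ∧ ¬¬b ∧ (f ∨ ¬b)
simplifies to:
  False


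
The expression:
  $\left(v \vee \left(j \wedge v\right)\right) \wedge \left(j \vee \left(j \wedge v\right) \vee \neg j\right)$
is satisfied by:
  {v: True}


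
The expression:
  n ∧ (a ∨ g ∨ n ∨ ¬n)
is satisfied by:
  {n: True}


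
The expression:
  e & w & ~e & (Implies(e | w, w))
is never true.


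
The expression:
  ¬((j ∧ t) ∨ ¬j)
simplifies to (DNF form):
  j ∧ ¬t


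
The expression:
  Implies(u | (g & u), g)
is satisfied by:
  {g: True, u: False}
  {u: False, g: False}
  {u: True, g: True}


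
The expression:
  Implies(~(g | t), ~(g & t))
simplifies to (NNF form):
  True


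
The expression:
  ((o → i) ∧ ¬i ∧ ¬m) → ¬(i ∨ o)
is always true.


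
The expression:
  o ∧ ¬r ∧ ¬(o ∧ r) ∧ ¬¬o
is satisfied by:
  {o: True, r: False}


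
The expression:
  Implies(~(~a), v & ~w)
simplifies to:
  ~a | (v & ~w)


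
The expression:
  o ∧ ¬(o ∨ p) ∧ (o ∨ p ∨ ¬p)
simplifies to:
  False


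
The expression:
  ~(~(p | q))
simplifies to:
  p | q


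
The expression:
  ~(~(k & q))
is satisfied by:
  {q: True, k: True}


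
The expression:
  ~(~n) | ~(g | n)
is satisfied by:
  {n: True, g: False}
  {g: False, n: False}
  {g: True, n: True}


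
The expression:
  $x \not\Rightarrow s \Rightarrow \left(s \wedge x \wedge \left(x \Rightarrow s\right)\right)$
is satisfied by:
  {s: True, x: False}
  {x: False, s: False}
  {x: True, s: True}


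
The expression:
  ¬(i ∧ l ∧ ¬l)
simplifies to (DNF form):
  True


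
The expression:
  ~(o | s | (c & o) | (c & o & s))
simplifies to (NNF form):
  ~o & ~s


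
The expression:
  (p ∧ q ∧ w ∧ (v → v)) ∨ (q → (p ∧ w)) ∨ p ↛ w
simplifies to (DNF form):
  p ∨ ¬q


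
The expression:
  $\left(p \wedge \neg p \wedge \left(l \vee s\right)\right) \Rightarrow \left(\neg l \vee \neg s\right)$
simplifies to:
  $\text{True}$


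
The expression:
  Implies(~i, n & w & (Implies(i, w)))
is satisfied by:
  {i: True, w: True, n: True}
  {i: True, w: True, n: False}
  {i: True, n: True, w: False}
  {i: True, n: False, w: False}
  {w: True, n: True, i: False}


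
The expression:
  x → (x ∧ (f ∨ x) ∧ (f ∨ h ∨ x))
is always true.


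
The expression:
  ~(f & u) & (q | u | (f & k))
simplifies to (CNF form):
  (u | ~u) & (f | q | u) & (k | q | u) & (~f | ~u) & (f | q | ~f) & (f | u | ~u) & (k | q | ~f) & (k | u | ~u) & (q | u | ~u) & (f | ~f | ~u) & (k | ~f | ~u) & (q | ~f | ~u)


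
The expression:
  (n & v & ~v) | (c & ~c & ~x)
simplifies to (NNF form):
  False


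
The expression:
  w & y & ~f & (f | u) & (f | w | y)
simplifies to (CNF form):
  u & w & y & ~f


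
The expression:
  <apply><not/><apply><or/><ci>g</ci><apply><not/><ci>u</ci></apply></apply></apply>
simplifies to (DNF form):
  <apply><and/><ci>u</ci><apply><not/><ci>g</ci></apply></apply>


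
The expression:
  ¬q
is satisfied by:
  {q: False}


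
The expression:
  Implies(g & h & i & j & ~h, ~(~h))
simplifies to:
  True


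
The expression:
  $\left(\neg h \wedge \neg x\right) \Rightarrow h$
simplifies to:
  $h \vee x$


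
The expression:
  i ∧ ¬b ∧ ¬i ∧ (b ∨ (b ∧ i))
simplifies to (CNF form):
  False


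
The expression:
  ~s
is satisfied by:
  {s: False}


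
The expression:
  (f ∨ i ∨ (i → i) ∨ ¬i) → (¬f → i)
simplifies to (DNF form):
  f ∨ i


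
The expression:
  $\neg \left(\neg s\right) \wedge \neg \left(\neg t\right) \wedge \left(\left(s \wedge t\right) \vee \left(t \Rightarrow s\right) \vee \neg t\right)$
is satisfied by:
  {t: True, s: True}


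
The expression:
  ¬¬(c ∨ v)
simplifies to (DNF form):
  c ∨ v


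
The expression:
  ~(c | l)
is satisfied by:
  {l: False, c: False}


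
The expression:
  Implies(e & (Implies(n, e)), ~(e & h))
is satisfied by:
  {h: False, e: False}
  {e: True, h: False}
  {h: True, e: False}


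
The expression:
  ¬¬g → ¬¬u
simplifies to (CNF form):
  u ∨ ¬g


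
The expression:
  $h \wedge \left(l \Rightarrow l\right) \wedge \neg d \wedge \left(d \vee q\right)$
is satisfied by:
  {h: True, q: True, d: False}


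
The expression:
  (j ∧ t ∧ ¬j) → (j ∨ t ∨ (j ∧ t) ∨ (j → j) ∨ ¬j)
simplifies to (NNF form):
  True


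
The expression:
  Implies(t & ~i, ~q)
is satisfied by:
  {i: True, t: False, q: False}
  {t: False, q: False, i: False}
  {q: True, i: True, t: False}
  {q: True, t: False, i: False}
  {i: True, t: True, q: False}
  {t: True, i: False, q: False}
  {q: True, t: True, i: True}


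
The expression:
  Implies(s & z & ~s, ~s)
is always true.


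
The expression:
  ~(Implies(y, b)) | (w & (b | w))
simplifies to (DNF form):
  w | (y & ~b)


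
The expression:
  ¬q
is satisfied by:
  {q: False}


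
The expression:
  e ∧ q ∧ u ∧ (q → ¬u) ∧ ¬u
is never true.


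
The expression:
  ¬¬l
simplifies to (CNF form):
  l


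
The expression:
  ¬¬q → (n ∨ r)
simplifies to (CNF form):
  n ∨ r ∨ ¬q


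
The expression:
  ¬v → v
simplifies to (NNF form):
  v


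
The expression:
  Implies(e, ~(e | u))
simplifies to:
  ~e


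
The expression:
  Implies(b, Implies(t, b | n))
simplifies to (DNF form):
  True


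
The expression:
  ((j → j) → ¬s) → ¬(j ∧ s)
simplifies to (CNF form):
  True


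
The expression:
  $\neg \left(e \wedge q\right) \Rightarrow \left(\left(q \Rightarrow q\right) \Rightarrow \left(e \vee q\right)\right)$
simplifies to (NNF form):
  $e \vee q$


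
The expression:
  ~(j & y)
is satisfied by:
  {y: False, j: False}
  {j: True, y: False}
  {y: True, j: False}


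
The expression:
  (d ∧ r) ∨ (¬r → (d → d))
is always true.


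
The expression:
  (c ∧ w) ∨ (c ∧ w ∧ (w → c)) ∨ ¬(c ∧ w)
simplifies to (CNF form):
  True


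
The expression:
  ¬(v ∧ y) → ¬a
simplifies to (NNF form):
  (v ∧ y) ∨ ¬a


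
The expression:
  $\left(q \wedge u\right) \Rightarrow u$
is always true.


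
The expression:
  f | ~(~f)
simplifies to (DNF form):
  f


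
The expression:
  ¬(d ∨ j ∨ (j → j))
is never true.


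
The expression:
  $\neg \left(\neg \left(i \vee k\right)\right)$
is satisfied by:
  {i: True, k: True}
  {i: True, k: False}
  {k: True, i: False}


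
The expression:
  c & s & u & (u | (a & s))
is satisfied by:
  {c: True, u: True, s: True}


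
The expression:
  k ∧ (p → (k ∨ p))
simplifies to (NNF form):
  k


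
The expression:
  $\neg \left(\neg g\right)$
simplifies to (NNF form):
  $g$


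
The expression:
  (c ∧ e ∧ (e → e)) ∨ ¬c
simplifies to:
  e ∨ ¬c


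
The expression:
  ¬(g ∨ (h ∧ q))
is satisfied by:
  {g: False, h: False, q: False}
  {q: True, g: False, h: False}
  {h: True, g: False, q: False}


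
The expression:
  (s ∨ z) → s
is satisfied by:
  {s: True, z: False}
  {z: False, s: False}
  {z: True, s: True}


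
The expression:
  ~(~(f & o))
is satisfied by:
  {f: True, o: True}


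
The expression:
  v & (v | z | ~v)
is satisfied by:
  {v: True}


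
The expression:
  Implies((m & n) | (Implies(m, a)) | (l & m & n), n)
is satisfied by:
  {n: True, m: True, a: False}
  {n: True, a: False, m: False}
  {n: True, m: True, a: True}
  {n: True, a: True, m: False}
  {m: True, a: False, n: False}


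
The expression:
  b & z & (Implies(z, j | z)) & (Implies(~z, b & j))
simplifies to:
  b & z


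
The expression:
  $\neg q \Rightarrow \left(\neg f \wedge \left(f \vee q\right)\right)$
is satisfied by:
  {q: True}


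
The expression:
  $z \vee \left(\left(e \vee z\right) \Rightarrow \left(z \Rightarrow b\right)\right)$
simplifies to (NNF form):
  $\text{True}$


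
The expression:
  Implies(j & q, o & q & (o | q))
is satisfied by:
  {o: True, q: False, j: False}
  {q: False, j: False, o: False}
  {j: True, o: True, q: False}
  {j: True, q: False, o: False}
  {o: True, q: True, j: False}
  {q: True, o: False, j: False}
  {j: True, q: True, o: True}


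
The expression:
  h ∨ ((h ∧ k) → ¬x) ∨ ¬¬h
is always true.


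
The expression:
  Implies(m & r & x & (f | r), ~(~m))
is always true.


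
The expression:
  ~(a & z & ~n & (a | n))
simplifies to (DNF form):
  n | ~a | ~z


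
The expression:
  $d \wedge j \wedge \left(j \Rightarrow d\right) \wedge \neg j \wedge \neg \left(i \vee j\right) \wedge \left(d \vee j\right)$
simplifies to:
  $\text{False}$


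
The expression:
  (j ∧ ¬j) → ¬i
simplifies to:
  True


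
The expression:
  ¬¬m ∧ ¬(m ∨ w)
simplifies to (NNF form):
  False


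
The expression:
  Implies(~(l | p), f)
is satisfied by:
  {l: True, p: True, f: True}
  {l: True, p: True, f: False}
  {l: True, f: True, p: False}
  {l: True, f: False, p: False}
  {p: True, f: True, l: False}
  {p: True, f: False, l: False}
  {f: True, p: False, l: False}


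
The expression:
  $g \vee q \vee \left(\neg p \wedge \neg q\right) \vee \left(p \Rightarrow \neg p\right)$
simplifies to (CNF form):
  $g \vee q \vee \neg p$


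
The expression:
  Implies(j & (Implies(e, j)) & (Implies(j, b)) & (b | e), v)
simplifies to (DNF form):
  v | ~b | ~j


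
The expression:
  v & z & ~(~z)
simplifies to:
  v & z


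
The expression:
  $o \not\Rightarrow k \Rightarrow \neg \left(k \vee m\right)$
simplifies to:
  $k \vee \neg m \vee \neg o$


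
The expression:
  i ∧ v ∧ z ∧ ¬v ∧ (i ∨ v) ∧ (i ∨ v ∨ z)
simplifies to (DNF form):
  False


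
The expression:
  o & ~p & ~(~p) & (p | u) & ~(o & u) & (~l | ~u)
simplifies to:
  False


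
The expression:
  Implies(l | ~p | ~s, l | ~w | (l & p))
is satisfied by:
  {l: True, s: True, p: True, w: False}
  {l: True, s: True, p: False, w: False}
  {l: True, p: True, w: False, s: False}
  {l: True, p: False, w: False, s: False}
  {s: True, p: True, w: False, l: False}
  {s: True, p: False, w: False, l: False}
  {p: True, s: False, w: False, l: False}
  {p: False, s: False, w: False, l: False}
  {l: True, s: True, w: True, p: True}
  {l: True, s: True, w: True, p: False}
  {l: True, w: True, p: True, s: False}
  {l: True, w: True, p: False, s: False}
  {s: True, w: True, p: True, l: False}


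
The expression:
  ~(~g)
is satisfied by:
  {g: True}


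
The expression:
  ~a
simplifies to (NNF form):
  ~a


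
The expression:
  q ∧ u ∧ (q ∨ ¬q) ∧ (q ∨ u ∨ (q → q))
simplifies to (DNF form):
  q ∧ u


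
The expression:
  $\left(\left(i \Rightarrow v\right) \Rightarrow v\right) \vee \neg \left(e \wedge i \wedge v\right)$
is always true.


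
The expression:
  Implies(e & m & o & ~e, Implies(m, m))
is always true.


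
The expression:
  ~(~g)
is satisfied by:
  {g: True}


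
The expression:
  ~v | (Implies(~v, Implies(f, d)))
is always true.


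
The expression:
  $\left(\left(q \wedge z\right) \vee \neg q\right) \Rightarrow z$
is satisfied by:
  {q: True, z: True}
  {q: True, z: False}
  {z: True, q: False}


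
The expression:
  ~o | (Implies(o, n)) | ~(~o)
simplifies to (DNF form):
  True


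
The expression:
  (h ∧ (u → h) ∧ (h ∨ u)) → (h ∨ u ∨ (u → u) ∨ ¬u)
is always true.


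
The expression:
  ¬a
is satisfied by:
  {a: False}


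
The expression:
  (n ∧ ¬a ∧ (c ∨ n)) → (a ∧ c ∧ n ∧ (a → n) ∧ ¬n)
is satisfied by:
  {a: True, n: False}
  {n: False, a: False}
  {n: True, a: True}


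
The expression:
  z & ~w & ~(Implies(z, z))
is never true.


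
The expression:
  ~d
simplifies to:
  ~d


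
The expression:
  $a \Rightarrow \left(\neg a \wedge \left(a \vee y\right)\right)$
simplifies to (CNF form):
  $\neg a$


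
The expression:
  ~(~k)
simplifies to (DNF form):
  k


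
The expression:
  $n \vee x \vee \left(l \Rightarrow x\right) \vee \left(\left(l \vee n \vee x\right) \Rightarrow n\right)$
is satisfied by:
  {n: True, x: True, l: False}
  {n: True, l: False, x: False}
  {x: True, l: False, n: False}
  {x: False, l: False, n: False}
  {n: True, x: True, l: True}
  {n: True, l: True, x: False}
  {x: True, l: True, n: False}


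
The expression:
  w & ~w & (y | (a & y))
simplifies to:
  False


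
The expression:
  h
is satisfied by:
  {h: True}


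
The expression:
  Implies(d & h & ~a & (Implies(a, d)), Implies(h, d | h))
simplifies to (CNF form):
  True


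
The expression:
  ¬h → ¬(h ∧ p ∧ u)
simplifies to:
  True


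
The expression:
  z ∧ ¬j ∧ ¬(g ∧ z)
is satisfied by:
  {z: True, g: False, j: False}


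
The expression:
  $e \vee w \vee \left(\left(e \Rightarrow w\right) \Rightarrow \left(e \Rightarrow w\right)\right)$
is always true.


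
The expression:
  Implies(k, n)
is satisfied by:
  {n: True, k: False}
  {k: False, n: False}
  {k: True, n: True}


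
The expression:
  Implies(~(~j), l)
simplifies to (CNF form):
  l | ~j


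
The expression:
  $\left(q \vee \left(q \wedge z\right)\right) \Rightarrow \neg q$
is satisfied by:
  {q: False}


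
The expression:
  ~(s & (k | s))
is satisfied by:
  {s: False}


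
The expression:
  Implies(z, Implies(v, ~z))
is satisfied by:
  {v: False, z: False}
  {z: True, v: False}
  {v: True, z: False}


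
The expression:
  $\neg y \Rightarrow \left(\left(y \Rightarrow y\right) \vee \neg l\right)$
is always true.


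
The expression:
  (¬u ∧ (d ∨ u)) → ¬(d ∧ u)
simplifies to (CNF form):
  True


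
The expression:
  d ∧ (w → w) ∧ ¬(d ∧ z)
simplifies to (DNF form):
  d ∧ ¬z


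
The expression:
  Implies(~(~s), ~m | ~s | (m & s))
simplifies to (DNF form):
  True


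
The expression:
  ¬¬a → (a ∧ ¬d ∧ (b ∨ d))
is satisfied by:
  {b: True, a: False, d: False}
  {b: False, a: False, d: False}
  {d: True, b: True, a: False}
  {d: True, b: False, a: False}
  {a: True, b: True, d: False}


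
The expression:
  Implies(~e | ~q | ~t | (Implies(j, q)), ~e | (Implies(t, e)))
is always true.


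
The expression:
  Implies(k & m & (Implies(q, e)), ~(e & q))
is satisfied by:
  {k: False, q: False, m: False, e: False}
  {e: True, k: False, q: False, m: False}
  {m: True, k: False, q: False, e: False}
  {e: True, m: True, k: False, q: False}
  {q: True, e: False, k: False, m: False}
  {e: True, q: True, k: False, m: False}
  {m: True, q: True, e: False, k: False}
  {e: True, m: True, q: True, k: False}
  {k: True, m: False, q: False, e: False}
  {e: True, k: True, m: False, q: False}
  {m: True, k: True, e: False, q: False}
  {e: True, m: True, k: True, q: False}
  {q: True, k: True, m: False, e: False}
  {e: True, q: True, k: True, m: False}
  {m: True, q: True, k: True, e: False}


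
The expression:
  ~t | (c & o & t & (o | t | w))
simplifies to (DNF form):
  ~t | (c & o)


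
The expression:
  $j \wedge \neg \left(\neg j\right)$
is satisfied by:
  {j: True}


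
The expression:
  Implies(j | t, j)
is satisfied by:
  {j: True, t: False}
  {t: False, j: False}
  {t: True, j: True}


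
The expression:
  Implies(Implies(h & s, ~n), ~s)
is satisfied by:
  {h: True, n: True, s: False}
  {h: True, n: False, s: False}
  {n: True, h: False, s: False}
  {h: False, n: False, s: False}
  {h: True, s: True, n: True}


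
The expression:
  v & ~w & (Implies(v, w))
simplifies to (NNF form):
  False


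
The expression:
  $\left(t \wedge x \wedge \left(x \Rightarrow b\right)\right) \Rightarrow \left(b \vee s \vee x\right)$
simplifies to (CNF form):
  $\text{True}$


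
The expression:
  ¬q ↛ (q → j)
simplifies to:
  False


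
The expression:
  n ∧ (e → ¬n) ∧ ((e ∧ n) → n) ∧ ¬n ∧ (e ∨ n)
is never true.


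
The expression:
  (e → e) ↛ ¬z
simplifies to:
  z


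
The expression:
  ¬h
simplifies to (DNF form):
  ¬h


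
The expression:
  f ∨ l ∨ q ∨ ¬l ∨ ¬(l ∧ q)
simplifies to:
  True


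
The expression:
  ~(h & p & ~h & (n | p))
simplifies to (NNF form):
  True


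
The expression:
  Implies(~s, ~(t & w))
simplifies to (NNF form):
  s | ~t | ~w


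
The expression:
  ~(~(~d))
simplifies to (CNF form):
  ~d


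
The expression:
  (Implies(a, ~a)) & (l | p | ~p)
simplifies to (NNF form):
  ~a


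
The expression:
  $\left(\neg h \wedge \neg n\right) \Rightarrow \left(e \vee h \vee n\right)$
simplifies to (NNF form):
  $e \vee h \vee n$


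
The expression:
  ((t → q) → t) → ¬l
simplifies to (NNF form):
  ¬l ∨ ¬t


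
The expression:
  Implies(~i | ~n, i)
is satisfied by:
  {i: True}


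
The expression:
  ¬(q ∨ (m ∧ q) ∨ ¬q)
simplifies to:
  False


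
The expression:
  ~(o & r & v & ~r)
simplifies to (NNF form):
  True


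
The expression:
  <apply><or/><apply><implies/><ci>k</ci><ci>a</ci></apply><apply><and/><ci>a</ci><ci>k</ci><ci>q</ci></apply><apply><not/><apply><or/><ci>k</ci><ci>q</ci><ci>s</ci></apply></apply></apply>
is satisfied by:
  {a: True, k: False}
  {k: False, a: False}
  {k: True, a: True}


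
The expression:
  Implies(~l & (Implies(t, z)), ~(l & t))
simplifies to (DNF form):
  True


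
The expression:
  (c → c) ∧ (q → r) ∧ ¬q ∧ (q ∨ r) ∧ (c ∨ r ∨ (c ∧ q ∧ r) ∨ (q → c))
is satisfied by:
  {r: True, q: False}


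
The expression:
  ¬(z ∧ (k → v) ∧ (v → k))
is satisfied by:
  {k: False, z: False, v: False}
  {v: True, k: False, z: False}
  {k: True, v: False, z: False}
  {v: True, k: True, z: False}
  {z: True, v: True, k: False}
  {z: True, k: True, v: False}


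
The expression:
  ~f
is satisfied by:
  {f: False}


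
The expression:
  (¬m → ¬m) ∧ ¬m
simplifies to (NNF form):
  ¬m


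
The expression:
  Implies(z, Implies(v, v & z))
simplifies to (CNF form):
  True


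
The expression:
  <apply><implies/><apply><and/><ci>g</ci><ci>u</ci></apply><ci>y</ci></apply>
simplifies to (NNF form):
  <apply><or/><ci>y</ci><apply><not/><ci>g</ci></apply><apply><not/><ci>u</ci></apply></apply>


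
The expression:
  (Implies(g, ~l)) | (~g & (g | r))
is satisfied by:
  {l: False, g: False}
  {g: True, l: False}
  {l: True, g: False}


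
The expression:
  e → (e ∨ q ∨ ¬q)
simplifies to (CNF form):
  True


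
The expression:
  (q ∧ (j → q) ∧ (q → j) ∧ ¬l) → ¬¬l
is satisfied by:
  {l: True, j: False, q: False}
  {l: False, j: False, q: False}
  {q: True, l: True, j: False}
  {q: True, l: False, j: False}
  {j: True, l: True, q: False}
  {j: True, l: False, q: False}
  {j: True, q: True, l: True}


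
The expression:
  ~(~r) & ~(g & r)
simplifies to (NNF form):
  r & ~g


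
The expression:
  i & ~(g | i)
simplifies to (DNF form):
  False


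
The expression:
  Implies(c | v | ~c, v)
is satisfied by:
  {v: True}


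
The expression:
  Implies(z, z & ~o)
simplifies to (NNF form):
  ~o | ~z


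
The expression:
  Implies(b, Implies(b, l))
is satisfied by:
  {l: True, b: False}
  {b: False, l: False}
  {b: True, l: True}


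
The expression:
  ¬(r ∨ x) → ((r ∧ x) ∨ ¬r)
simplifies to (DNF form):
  True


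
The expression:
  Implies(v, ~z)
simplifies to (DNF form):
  ~v | ~z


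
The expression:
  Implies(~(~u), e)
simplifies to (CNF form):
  e | ~u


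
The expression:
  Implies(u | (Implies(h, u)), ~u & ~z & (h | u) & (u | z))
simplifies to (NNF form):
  h & ~u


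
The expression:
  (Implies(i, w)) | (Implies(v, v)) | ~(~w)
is always true.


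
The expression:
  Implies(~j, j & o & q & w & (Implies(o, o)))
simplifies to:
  j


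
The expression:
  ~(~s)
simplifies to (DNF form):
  s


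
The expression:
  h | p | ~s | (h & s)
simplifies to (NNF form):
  h | p | ~s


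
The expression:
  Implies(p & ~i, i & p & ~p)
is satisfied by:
  {i: True, p: False}
  {p: False, i: False}
  {p: True, i: True}


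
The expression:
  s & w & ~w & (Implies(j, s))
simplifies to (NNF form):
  False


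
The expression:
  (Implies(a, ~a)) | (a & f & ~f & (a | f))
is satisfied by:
  {a: False}


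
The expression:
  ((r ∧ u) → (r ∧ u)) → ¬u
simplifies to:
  ¬u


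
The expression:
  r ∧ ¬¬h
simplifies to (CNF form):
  h ∧ r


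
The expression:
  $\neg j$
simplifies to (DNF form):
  $\neg j$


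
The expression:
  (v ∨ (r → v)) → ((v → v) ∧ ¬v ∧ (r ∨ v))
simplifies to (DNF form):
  r ∧ ¬v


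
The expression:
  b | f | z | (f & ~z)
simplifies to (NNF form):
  b | f | z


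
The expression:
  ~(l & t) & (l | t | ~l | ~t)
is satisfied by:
  {l: False, t: False}
  {t: True, l: False}
  {l: True, t: False}


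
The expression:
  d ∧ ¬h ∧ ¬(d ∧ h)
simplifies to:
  d ∧ ¬h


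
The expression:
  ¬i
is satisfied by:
  {i: False}


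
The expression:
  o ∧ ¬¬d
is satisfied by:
  {d: True, o: True}


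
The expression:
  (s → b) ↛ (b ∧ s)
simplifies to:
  ¬s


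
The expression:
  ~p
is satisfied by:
  {p: False}


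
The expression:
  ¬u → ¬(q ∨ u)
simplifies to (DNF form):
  u ∨ ¬q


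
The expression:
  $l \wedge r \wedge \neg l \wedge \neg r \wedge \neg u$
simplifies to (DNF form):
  $\text{False}$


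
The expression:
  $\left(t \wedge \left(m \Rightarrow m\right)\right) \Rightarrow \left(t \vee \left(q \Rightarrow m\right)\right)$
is always true.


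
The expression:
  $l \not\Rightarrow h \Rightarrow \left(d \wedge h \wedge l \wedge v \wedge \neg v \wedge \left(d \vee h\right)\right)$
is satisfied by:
  {h: True, l: False}
  {l: False, h: False}
  {l: True, h: True}


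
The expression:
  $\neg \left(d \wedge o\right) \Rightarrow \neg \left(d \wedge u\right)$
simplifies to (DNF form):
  $o \vee \neg d \vee \neg u$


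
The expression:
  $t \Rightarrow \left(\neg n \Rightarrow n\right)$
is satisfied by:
  {n: True, t: False}
  {t: False, n: False}
  {t: True, n: True}


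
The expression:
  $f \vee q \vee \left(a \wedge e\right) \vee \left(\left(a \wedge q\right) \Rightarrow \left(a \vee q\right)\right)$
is always true.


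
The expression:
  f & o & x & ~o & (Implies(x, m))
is never true.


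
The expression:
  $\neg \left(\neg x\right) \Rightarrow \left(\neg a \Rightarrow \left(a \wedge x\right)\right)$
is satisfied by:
  {a: True, x: False}
  {x: False, a: False}
  {x: True, a: True}


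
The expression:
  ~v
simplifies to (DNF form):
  ~v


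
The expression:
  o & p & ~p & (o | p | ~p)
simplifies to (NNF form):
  False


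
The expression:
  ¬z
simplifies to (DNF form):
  ¬z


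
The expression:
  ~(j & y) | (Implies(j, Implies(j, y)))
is always true.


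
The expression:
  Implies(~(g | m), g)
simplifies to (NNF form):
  g | m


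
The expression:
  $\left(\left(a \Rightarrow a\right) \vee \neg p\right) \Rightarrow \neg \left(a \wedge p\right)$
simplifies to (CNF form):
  $\neg a \vee \neg p$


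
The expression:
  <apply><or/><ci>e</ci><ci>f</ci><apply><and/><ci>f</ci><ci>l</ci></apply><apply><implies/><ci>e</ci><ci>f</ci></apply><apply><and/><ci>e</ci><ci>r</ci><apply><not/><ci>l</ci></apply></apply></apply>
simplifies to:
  <true/>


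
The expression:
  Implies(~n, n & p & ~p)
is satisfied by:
  {n: True}


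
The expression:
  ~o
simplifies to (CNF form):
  ~o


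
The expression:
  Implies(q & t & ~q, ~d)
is always true.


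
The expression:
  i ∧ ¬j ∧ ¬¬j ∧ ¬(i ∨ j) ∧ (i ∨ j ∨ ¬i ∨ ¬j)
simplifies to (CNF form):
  False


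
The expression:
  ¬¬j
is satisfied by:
  {j: True}


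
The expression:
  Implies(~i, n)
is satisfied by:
  {i: True, n: True}
  {i: True, n: False}
  {n: True, i: False}


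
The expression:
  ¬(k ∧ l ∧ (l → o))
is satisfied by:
  {l: False, k: False, o: False}
  {o: True, l: False, k: False}
  {k: True, l: False, o: False}
  {o: True, k: True, l: False}
  {l: True, o: False, k: False}
  {o: True, l: True, k: False}
  {k: True, l: True, o: False}


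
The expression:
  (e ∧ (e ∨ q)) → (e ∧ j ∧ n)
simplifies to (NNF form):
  (j ∧ n) ∨ ¬e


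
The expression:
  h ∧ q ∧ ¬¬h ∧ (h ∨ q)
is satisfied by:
  {h: True, q: True}


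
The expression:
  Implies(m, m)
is always true.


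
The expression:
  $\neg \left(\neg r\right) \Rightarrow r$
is always true.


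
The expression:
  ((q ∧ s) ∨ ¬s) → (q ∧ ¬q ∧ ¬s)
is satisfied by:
  {s: True, q: False}


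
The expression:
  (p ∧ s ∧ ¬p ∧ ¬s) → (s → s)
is always true.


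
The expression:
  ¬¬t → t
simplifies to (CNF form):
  True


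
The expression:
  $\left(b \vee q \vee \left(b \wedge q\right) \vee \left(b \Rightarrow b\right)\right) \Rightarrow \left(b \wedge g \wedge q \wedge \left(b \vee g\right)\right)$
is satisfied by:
  {g: True, b: True, q: True}


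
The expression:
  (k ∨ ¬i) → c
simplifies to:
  c ∨ (i ∧ ¬k)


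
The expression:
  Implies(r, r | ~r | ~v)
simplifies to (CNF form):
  True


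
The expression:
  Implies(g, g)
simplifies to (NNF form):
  True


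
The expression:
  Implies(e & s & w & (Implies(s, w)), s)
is always true.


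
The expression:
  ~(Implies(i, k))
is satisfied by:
  {i: True, k: False}


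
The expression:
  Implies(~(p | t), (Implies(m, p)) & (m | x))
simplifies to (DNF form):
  p | t | (x & ~m)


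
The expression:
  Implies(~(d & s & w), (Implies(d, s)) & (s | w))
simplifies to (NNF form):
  s | (w & ~d)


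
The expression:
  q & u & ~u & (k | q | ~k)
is never true.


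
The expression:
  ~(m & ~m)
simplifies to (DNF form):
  True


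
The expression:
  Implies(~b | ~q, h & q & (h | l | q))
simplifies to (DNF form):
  (b & q) | (h & q)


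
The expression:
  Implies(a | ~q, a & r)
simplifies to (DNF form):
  (a & r) | (q & ~a)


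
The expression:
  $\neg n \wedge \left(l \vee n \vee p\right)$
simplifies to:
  $\neg n \wedge \left(l \vee p\right)$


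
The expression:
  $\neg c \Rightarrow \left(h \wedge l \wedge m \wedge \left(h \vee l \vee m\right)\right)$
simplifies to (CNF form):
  $\left(c \vee h\right) \wedge \left(c \vee l\right) \wedge \left(c \vee m\right)$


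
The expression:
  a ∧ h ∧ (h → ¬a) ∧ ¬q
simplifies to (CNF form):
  False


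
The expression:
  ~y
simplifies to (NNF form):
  ~y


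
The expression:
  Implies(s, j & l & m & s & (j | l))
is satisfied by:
  {j: True, m: True, l: True, s: False}
  {j: True, m: True, l: False, s: False}
  {j: True, l: True, m: False, s: False}
  {j: True, l: False, m: False, s: False}
  {m: True, l: True, j: False, s: False}
  {m: True, l: False, j: False, s: False}
  {l: True, j: False, m: False, s: False}
  {l: False, j: False, m: False, s: False}
  {s: True, j: True, m: True, l: True}


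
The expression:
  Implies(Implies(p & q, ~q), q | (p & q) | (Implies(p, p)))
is always true.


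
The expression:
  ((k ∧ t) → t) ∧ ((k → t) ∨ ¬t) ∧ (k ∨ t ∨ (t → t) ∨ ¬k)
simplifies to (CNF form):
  True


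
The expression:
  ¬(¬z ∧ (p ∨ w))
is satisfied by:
  {z: True, p: False, w: False}
  {z: True, w: True, p: False}
  {z: True, p: True, w: False}
  {z: True, w: True, p: True}
  {w: False, p: False, z: False}


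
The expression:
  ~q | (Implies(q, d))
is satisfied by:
  {d: True, q: False}
  {q: False, d: False}
  {q: True, d: True}


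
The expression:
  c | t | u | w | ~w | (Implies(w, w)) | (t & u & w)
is always true.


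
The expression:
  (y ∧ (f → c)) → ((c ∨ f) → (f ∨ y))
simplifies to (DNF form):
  True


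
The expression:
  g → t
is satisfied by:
  {t: True, g: False}
  {g: False, t: False}
  {g: True, t: True}


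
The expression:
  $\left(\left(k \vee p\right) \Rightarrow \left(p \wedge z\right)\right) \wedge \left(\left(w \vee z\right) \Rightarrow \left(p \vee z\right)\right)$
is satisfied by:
  {z: True, k: False, p: False, w: False}
  {z: True, w: True, k: False, p: False}
  {z: True, p: True, k: False, w: False}
  {z: True, w: True, p: True, k: False}
  {z: True, p: True, k: True, w: False}
  {z: True, w: True, p: True, k: True}
  {w: False, k: False, p: False, z: False}


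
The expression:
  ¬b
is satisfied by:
  {b: False}


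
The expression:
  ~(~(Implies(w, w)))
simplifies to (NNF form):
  True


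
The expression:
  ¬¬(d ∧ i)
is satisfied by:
  {i: True, d: True}


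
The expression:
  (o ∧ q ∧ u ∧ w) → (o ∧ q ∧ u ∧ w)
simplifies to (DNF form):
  True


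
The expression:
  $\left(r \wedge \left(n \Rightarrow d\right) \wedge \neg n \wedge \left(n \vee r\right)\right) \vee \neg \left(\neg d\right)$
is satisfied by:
  {r: True, d: True, n: False}
  {d: True, n: False, r: False}
  {r: True, d: True, n: True}
  {d: True, n: True, r: False}
  {r: True, n: False, d: False}


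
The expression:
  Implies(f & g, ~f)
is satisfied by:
  {g: False, f: False}
  {f: True, g: False}
  {g: True, f: False}


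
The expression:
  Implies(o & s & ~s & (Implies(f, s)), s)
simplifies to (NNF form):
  True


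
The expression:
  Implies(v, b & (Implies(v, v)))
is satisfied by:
  {b: True, v: False}
  {v: False, b: False}
  {v: True, b: True}


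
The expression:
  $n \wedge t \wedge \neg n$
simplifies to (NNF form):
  $\text{False}$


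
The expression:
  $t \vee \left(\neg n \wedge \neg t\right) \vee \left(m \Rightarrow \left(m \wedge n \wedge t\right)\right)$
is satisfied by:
  {t: True, m: False, n: False}
  {m: False, n: False, t: False}
  {n: True, t: True, m: False}
  {n: True, m: False, t: False}
  {t: True, m: True, n: False}
  {m: True, t: False, n: False}
  {n: True, m: True, t: True}


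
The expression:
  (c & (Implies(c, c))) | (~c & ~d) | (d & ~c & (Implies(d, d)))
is always true.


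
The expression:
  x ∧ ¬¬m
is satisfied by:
  {m: True, x: True}


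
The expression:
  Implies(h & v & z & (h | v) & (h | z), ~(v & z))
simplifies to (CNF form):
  ~h | ~v | ~z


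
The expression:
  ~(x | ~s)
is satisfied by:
  {s: True, x: False}


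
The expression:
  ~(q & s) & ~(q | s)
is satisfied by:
  {q: False, s: False}


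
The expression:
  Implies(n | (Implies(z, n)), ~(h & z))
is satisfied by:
  {h: False, z: False, n: False}
  {n: True, h: False, z: False}
  {z: True, h: False, n: False}
  {n: True, z: True, h: False}
  {h: True, n: False, z: False}
  {n: True, h: True, z: False}
  {z: True, h: True, n: False}


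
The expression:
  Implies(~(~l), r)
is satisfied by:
  {r: True, l: False}
  {l: False, r: False}
  {l: True, r: True}


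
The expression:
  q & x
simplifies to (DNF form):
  q & x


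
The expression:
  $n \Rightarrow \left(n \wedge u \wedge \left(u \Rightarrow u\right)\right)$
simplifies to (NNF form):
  $u \vee \neg n$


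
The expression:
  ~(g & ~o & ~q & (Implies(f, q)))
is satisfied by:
  {q: True, f: True, o: True, g: False}
  {q: True, f: True, o: False, g: False}
  {q: True, o: True, f: False, g: False}
  {q: True, o: False, f: False, g: False}
  {f: True, o: True, q: False, g: False}
  {f: True, o: False, q: False, g: False}
  {o: True, q: False, f: False, g: False}
  {o: False, q: False, f: False, g: False}
  {g: True, q: True, f: True, o: True}
  {g: True, q: True, f: True, o: False}
  {g: True, q: True, o: True, f: False}
  {g: True, q: True, o: False, f: False}
  {g: True, f: True, o: True, q: False}
  {g: True, f: True, o: False, q: False}
  {g: True, o: True, f: False, q: False}


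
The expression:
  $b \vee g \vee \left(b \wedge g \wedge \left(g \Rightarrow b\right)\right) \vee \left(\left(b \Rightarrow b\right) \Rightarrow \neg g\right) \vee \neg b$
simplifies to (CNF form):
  $\text{True}$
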